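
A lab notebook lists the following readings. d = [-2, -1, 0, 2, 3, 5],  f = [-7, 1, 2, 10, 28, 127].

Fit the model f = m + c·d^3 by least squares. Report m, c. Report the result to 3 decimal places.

m = 1.604, c = 1.002

Entries of XᵀX: Σ1 = 6, Σd^3 = 151, Σd^3·d^3 = 16483.
And Σf = 161, Σd^3·f = 16766.
So XᵀX·[m, c]ᵀ = Xᵀf: [[6, 151]; [151, 16483]]·[m, c]ᵀ = [161, 16766]ᵀ.
Eliminating c: 16483·(row 1) − 151·(row 2) gives 76097·m = 16483·161 − 151·16766 = 122097, so m = 122097/76097.
Then c = (16766 − 151·(122097/76097))/16483 = 76285/76097.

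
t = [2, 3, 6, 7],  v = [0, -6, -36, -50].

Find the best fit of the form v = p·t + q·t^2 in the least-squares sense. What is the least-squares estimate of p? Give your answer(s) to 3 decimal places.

Forming AᵀA = [[98, 594]; [594, 3794]] and Aᵀv = [-584, -3800]ᵀ gives AᵀA·[p, q]ᵀ = Aᵀv.
Determinant 98·3794 − 594² = 18976.
p = ((-584)·3794 − 594·(-3800))/18976 = 1297/593; q = (98·(-3800) − 594·(-584))/18976 = -797/593.

p = 2.187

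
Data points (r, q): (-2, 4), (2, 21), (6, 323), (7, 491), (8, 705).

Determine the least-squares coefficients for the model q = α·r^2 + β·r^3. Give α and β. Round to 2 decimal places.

α = 2.95, β = 1.01

With design matrix A, AᵀA = [[7825, 57351]; [57351, 426577]] and Aᵀq = [80907, 599277]ᵀ.
Determinant 7825·426577 − 57351² = 48827824.
α = (80907·426577 − 57351·599277)/48827824 = 8995632/3051739; β = (7825·599277 − 57351·80907)/48827824 = 3077823/3051739.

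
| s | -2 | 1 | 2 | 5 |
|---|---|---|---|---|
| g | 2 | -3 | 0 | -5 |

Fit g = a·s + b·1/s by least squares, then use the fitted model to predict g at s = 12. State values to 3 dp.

ĝ = -9.760

Normal-equation sums: Σs·s = 34, Σs·1/s = 4, Σ1/s·1/s = 77/50.
Right-hand side: Σs·g = -32, Σ1/s·g = -5.
MᵀM·[a, b]ᵀ = Mᵀg becomes [[34, 4]; [4, 77/50]]·[a, b]ᵀ = [-32, -5]ᵀ.
Eliminating b: (77/50)·(row 1) − 4·(row 2) gives (909/25)·a = (77/50)·(-32) − 4·(-5) = -732/25, so a = -244/303.
Then b = ((-5) − 4·(-244/303))/(77/50) = -350/303.
At s = 12: ĝ = (-244/303)·(12) + (-350/303)·(1/12) = -17743/1818.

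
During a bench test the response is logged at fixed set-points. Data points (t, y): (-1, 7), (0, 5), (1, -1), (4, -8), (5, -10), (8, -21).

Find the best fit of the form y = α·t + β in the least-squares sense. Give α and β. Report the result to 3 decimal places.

Setting ∂/∂α … = 0 gives: 107·α + 17·β = -258;  17·α + 6·β = -28.
det = 107·6 − 17² = 353.
α = ((-258)·6 − 17·(-28))/353 = -1072/353; β = (107·(-28) − 17·(-258))/353 = 1390/353.

α = -3.037, β = 3.938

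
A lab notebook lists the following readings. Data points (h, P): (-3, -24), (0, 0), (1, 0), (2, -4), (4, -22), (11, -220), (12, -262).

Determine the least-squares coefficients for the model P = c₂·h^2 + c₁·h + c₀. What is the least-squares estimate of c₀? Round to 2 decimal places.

Compute the Gram sums: Σh^2·h^2 = 35731, Σh^2·h = 3105, Σh^2 = 295, Σh·h = 295, Σh = 27, Σ1 = 7.
For MᵀP: Σh^2·P = -64932, Σh·P = -5588, ΣP = -532.
Normal equations: [[35731, 3105, 295]; [3105, 295, 27]; [295, 27, 7]]·[c₂, c₁, c₀]ᵀ = [-64932, -5588, -532]ᵀ.
Solving the 3×3 system (Gaussian elimination) gives c₂ = -2026328/1009929, c₁ = 724744/336643, c₀ = 254324/1009929.

c₀ = 0.25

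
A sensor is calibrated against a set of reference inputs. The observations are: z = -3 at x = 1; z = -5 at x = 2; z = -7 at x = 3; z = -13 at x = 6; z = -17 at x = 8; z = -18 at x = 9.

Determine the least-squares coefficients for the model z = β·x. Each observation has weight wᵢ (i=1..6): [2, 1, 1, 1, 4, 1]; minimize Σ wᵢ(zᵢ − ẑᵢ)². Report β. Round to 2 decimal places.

Setting ∂/∂β … = 0 gives: 388·β = -821.
β = (-821)/388 = -2.11598.

β = -2.12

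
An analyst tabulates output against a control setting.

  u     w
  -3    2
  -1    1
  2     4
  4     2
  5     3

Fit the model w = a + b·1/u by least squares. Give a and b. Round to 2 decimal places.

a = 2.53, b = 1.64

Forming AᵀA = [[5, -23/60]; [-23/60, 5269/3600]] and Aᵀw = [12, 43/30]ᵀ gives AᵀA·[a, b]ᵀ = Aᵀw.
det = 5·(5269/3600) − (-23/60)² = 3227/450.
a = (12·(5269/3600) − (-23/60)·(43/30))/(3227/450) = 32603/12908; b = (5·(43/30) − (-23/60)·12)/(3227/450) = 5295/3227.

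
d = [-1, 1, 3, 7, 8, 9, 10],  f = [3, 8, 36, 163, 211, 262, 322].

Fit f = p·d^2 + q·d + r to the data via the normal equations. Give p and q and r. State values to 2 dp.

With design matrix X, XᵀX = [[23141, 2611, 305]; [2611, 305, 37]; [305, 37, 7]] and Xᵀf = [75248, 8520, 1005]ᵀ.
Inverting the 3×3 Gram matrix, [p, q, r]ᵀ = [834019/281202, 630457/281202, 116793/46867]ᵀ.

p = 2.97, q = 2.24, r = 2.49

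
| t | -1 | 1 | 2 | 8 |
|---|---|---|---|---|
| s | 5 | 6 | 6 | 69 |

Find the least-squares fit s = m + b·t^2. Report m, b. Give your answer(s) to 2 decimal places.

With design matrix A, AᵀA = [[4, 70]; [70, 4114]] and Aᵀs = [86, 4451]ᵀ.
Δ = 4·4114 − 70² = 11556.
m = (86·4114 − 70·4451)/11556 = 7039/1926; b = (4·4451 − 70·86)/11556 = 982/963.

m = 3.65, b = 1.02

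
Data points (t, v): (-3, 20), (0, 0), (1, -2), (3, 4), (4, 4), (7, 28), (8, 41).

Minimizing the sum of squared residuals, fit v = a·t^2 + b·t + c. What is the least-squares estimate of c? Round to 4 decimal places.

c = 1.1741

With design matrix X, XᵀX = [[6916, 920, 148]; [920, 148, 20]; [148, 20, 7]] and Xᵀv = [4274, 490, 95]ᵀ.
Inverting the 3×3 Gram matrix, [a, b, c]ᵀ = [9447/9422, -29025/9422, 5531/4711]ᵀ.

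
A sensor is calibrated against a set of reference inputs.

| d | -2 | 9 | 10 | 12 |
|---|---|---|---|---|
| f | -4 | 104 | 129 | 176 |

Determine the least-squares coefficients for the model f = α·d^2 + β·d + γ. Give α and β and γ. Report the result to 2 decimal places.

MᵀM·[α, β, γ]ᵀ = Mᵀf reads: 37313·α + 3449·β + 329·γ = 46652;  3449·α + 329·β + 29·γ = 4346;  329·α + 29·β + 4·γ = 405.
Solving the 3×3 system (Gaussian elimination) gives α = 11279/11460, β = 175061/57300, γ = -8838/4775.

α = 0.98, β = 3.06, γ = -1.85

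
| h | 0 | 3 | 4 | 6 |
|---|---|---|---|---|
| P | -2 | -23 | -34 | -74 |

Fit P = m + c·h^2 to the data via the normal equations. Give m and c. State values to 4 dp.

Sums needed: Σ1 = 4, Σh^2 = 61, Σh^2·h^2 = 1633.
And ΣP = -133, Σh^2·P = -3415.
Normal equations: [[4, 61]; [61, 1633]]·[m, c]ᵀ = [-133, -3415]ᵀ.
Δ = 4·1633 − 61² = 2811.
m = ((-133)·1633 − 61·(-3415))/2811 = -2958/937; c = (4·(-3415) − 61·(-133))/2811 = -1849/937.

m = -3.1569, c = -1.9733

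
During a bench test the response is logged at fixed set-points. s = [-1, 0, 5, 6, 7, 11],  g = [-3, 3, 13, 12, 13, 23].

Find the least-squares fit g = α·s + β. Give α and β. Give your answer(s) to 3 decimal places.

α = 1.967, β = 0.987

The normal system MᵀM·[α, β]ᵀ = Mᵀg is [[232, 28]; [28, 6]]·[α, β]ᵀ = [484, 61]ᵀ.
Eliminating β: 6·(row 1) − 28·(row 2) gives 608·α = 6·484 − 28·61 = 1196, so α = 299/152.
Then β = (61 − 28·(299/152))/6 = 75/76.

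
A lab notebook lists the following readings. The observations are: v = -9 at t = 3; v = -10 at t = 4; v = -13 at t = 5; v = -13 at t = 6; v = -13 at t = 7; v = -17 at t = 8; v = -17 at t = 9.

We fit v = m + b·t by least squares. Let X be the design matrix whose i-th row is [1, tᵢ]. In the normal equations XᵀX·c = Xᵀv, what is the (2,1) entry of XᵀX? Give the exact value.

42

Row 2 ↔ basis t, column 1 ↔ basis 1, so (XᵀX)_{2,1} = Σᵢ t = (3)·(1) + (4)·(1) + (5)·(1) + (6)·(1) + (7)·(1) + (8)·(1) + (9)·(1) = 42.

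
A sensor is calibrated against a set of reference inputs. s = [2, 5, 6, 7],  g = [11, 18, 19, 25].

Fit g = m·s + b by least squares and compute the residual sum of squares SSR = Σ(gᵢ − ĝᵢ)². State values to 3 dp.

Compute the Gram sums: Σs·s = 114, Σs = 20, Σ1 = 4.
Moment sums: Σs·g = 401, Σg = 73.
Normal equations: [[114, 20]; [20, 4]]·[m, b]ᵀ = [401, 73]ᵀ.
Eliminating b: 4·(row 1) − 20·(row 2) gives 56·m = 4·401 − 20·73 = 144, so m = 18/7.
Then b = (73 − 20·(18/7))/4 = 151/28.
Residuals: 13/28, -1/4, -51/28, 45/28; SSR = 173/28.

SSR = 6.179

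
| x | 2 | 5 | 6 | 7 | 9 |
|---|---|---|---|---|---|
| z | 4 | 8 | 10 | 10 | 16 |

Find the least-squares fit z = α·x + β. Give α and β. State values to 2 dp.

From the data, Σx·x = 195, Σx = 29, Σ1 = 5.
Moment sums: Σx·z = 322, Σz = 48.
Normal equations: [[195, 29]; [29, 5]]·[α, β]ᵀ = [322, 48]ᵀ.
det = 195·5 − 29² = 134.
α = (322·5 − 29·48)/134 = 109/67; β = (195·48 − 29·322)/134 = 11/67.

α = 1.63, β = 0.16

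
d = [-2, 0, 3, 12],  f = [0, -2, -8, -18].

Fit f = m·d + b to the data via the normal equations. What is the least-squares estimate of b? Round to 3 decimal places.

Entries of MᵀM: Σd·d = 157, Σd = 13, Σ1 = 4.
Right-hand side: Σd·f = -240, Σf = -28.
So MᵀM·[m, b]ᵀ = Mᵀf: [[157, 13]; [13, 4]]·[m, b]ᵀ = [-240, -28]ᵀ.
Determinant 157·4 − 13² = 459.
m = ((-240)·4 − 13·(-28))/459 = -596/459; b = (157·(-28) − 13·(-240))/459 = -1276/459.

b = -2.780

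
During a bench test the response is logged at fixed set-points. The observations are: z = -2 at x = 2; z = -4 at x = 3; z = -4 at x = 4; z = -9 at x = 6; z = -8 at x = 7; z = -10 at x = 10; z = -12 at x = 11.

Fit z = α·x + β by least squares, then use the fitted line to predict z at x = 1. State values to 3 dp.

Normal-equation sums: Σx·x = 335, Σx = 43, Σ1 = 7.
Moment sums: Σx·z = -374, Σz = -49.
Δ = 335·7 − 43² = 496.
α = ((-374)·7 − 43·(-49))/496 = -511/496; β = (335·(-49) − 43·(-374))/496 = -333/496.
At x = 1: ẑ = (-511/496)·(1) + (-333/496)·(1) = -211/124.

ẑ = -1.702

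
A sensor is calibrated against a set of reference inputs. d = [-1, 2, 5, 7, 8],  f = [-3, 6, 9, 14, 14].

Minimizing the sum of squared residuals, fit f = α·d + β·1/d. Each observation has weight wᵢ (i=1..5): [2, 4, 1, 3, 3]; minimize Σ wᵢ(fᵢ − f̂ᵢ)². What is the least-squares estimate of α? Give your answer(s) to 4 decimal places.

α = 1.8299

With design matrix X, XᵀWX = [[382, 13]; [13, 246811/78400]] and XᵀWf = [729, 621/20]ᵀ.
Δ = 382·(246811/78400) − 13² = 40516101/39200.
α = (729·(246811/78400) − 13·(621/20))/(40516101/39200) = 16475451/9003578; β = (382·(621/20) − 13·729)/(40516101/39200) = 10384080/4501789.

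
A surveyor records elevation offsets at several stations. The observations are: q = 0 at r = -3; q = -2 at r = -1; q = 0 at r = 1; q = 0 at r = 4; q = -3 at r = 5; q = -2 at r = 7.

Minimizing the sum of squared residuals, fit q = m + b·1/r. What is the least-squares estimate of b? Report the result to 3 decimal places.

b = 0.638

MᵀM·[m, b]ᵀ = Mᵀq reads: 6·m + (109/420)·b = -7;  (109/420)·m + (394081/176400)·b = 39/35.
det = 6·(394081/176400) − (109/420)² = 470521/35280.
m = ((-7)·(394081/176400) − (109/420)·(39/35))/(470521/35280) = -2809579/2352605; b = (6·(39/35) − (109/420)·(-7))/(470521/35280) = 299964/470521.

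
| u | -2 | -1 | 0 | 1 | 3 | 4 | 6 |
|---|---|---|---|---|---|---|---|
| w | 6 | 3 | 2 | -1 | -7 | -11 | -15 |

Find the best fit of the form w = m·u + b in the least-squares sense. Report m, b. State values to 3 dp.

Entries of AᵀA: Σu·u = 67, Σu = 11, Σ1 = 7.
And Σu·w = -171, Σw = -23.
Δ = 67·7 − 11² = 348.
m = ((-171)·7 − 11·(-23))/348 = -236/87; b = (67·(-23) − 11·(-171))/348 = 85/87.

m = -2.713, b = 0.977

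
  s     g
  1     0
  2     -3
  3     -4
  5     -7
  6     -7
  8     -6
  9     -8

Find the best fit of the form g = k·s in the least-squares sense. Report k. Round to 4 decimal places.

Compute the Gram sums: Σs·s = 220.
And Σs·g = -215.
MᵀM·[k]ᵀ = Mᵀg becomes [[220]]·[k]ᵀ = [-215]ᵀ.
Hence k = -215 / 220 ≈ -0.977273.

k = -0.9773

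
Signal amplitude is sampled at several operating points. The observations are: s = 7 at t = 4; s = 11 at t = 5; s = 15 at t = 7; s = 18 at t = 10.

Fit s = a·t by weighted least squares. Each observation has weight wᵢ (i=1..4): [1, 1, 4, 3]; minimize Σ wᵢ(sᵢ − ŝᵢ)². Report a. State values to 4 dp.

The normal system AᵀWA·[a]ᵀ = AᵀWs is [[537]]·[a]ᵀ = [1043]ᵀ.
Hence a = 1043 / 537 ≈ 1.94227.

a = 1.9423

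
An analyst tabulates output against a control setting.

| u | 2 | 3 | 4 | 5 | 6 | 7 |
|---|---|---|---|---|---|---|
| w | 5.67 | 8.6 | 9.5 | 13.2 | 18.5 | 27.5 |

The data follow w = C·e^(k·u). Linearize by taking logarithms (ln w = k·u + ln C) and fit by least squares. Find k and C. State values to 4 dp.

Linearized form: ln w = k·u + ln C. From the 6 transformed points,
AᵀA = [[139.0000, 27.0000]; [27.0000, 6]], rhs = [72.5378, 14.9504]ᵀ  (here Σu = 27.0000, Σ(u)² = 139.0000, Σln w = 14.9504, Σu·ln w = 72.5378).
Solving (det = 105.0000): k = 0.30063, ln C = 1.13892, so C = exp(1.13892) = 3.12338.

k = 0.3006, C = 3.1234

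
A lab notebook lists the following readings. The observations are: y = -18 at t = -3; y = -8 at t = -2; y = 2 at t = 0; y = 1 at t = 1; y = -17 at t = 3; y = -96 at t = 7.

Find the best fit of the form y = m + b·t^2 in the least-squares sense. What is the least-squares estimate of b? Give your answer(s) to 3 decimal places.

With design matrix X, XᵀX = [[6, 72]; [72, 2580]] and Xᵀy = [-136, -5050]ᵀ.
det = 6·2580 − 72² = 10296.
m = ((-136)·2580 − 72·(-5050))/10296 = 530/429; b = (6·(-5050) − 72·(-136))/10296 = -1709/858.

b = -1.992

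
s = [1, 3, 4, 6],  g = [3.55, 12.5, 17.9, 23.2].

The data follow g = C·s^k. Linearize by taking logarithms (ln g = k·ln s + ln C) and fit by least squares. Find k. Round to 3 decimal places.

k = 1.079

Taking logs, ln g = k·ln s + ln C, so regress ln g on ln s.
Sums: Σln s = 4.2767, Σ(ln s)² = 6.3392, Σln g = 9.8216, Σln s·ln g = 12.4075.
Normal system: [[6.3392, 4.2767]; [4.2767, 4]]·[k, ln C]ᵀ = [12.4075, 9.8216]ᵀ.
Slope k = (n·Σln s·ln g − Σln s·Σln g)/(n·Σ(ln s)² − (Σln s)²) = (4·12.4075 − 4.2767·9.8216)/7.0668 = 1.07918; ln C = (Σln g − k·Σln s)/n = 1.30158.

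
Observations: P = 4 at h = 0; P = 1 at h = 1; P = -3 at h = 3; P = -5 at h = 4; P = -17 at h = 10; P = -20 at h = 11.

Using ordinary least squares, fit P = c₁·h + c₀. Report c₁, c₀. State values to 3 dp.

c₁ = -2.103, c₀ = 3.498

Normal-equation sums: Σh·h = 247, Σh = 29, Σ1 = 6.
And Σh·P = -418, ΣP = -40.
MᵀM·[c₁, c₀]ᵀ = MᵀP becomes [[247, 29]; [29, 6]]·[c₁, c₀]ᵀ = [-418, -40]ᵀ.
Eliminating c₀: 6·(row 1) − 29·(row 2) gives 641·c₁ = 6·(-418) − 29·(-40) = -1348, so c₁ = -1348/641.
Then c₀ = ((-40) − 29·(-1348/641))/6 = 2242/641.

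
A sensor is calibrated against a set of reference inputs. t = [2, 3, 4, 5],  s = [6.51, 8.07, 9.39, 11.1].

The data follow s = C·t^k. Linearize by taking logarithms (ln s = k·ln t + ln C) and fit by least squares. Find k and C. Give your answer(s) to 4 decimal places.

k = 0.5717, C = 4.3393

Linearized form: ln s = k·ln t + ln C. From the 4 transformed points,
Over the data: Σln t = 4.7875, Σ(ln t)² = 6.1995, Σln s = 8.6081, Σln t·ln s = 10.5712.
Normal system: [[6.1995, 4.7875]; [4.7875, 4]]·[k, ln C]ᵀ = [10.5712, 8.6081]ᵀ.
Solving (det = 1.8779): k = 0.57174, ln C = 1.46772, so C = exp(1.46772) = 4.33931.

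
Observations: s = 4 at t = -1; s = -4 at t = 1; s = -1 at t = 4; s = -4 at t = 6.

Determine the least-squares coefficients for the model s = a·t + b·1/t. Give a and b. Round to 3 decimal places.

a = -0.409, b = -3.484

Entries of AᵀA: Σt·t = 54, Σt·1/t = 4, Σ1/t·1/t = 301/144.
Right-hand side: Σt·s = -36, Σ1/t·s = -107/12.
Normal equations: [[54, 4]; [4, 301/144]]·[a, b]ᵀ = [-36, -107/12]ᵀ.
det = 54·(301/144) − 4² = 775/8.
a = ((-36)·(301/144) − 4·(-107/12))/(775/8) = -38/93; b = (54·(-107/12) − 4·(-36))/(775/8) = -108/31.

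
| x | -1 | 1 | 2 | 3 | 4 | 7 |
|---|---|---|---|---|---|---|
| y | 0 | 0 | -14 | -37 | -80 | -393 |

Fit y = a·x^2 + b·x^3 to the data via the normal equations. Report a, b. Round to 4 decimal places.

Forming AᵀA = [[2756, 18106]; [18106, 122540]] and Aᵀy = [-20926, -141030]ᵀ gives AᵀA·[a, b]ᵀ = Aᵀy.
Δ = 2756·122540 − 18106² = 9893004.
a = ((-20926)·122540 − 18106·(-141030))/9893004 = -245065/224841; b = (2756·(-141030) − 18106·(-20926))/9893004 = -2448131/2473251.

a = -1.0899, b = -0.9898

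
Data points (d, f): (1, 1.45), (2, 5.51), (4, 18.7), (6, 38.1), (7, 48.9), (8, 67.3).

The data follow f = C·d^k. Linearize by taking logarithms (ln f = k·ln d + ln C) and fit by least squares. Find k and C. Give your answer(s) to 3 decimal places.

Linearized form: ln f = k·ln d + ln C. From the 6 transformed points,
XᵀX = [[13.7233, 7.8966]; [7.8966, 6]], rhs = [28.0869, 16.7458]ᵀ  (here Σln d = 7.8966, Σ(ln d)² = 13.7233, Σln f = 16.7458, Σln d·ln f = 28.0869).
Δ = 13.7233·6 − (7.8966)² = 19.9843; k = (28.0869·6 − 7.8966·16.7458)/19.9843 = 1.81580, ln C = (13.7233·16.7458 − 7.8966·28.0869)/19.9843 = 0.40121, so C = exp(0.40121) = 1.49362.

k = 1.816, C = 1.494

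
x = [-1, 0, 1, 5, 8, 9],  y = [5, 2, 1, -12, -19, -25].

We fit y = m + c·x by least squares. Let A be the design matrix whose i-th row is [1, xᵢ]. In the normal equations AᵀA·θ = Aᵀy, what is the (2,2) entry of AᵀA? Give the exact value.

172

Row 2 ↔ basis x, column 2 ↔ basis x, so (AᵀA)_{2,2} = Σᵢ (x)·(x) = (-1)·(-1) + (0)·(0) + (1)·(1) + (5)·(5) + (8)·(8) + (9)·(9) = 172.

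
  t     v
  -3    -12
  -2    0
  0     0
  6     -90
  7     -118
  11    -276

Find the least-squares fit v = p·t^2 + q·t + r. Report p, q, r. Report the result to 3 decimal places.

Compute the Gram sums: Σt^2·t^2 = 18435, Σt^2·t = 1855, Σt^2 = 219, Σt·t = 219, Σt = 19, Σ1 = 6.
Right-hand side: Σt^2·v = -42526, Σt·v = -4366, Σv = -496.
Solving the 3×3 system (Gaussian elimination) gives p = -79031/38672, q = -102665/38672, r = 3213/9668.

p = -2.044, q = -2.655, r = 0.332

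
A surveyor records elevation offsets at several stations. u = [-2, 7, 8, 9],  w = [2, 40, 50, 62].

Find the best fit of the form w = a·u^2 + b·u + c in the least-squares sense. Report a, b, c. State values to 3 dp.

MᵀM·[a, b, c]ᵀ = Mᵀw reads: 13074·a + 1576·b + 198·c = 10190;  1576·a + 198·b + 22·c = 1234;  198·a + 22·b + 4·c = 154.
Solving the 3×3 system (Gaussian elimination) gives a = 4595/7426, b = 8261/7426, c = 13013/7426.

a = 0.619, b = 1.112, c = 1.752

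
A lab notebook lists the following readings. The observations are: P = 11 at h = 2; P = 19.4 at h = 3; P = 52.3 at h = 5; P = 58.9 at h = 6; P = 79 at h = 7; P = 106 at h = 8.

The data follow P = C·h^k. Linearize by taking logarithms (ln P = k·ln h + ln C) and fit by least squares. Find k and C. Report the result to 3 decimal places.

k = 1.624, C = 3.467

Taking logs, ln P = k·ln h + ln C, so regress ln P on ln h.
XᵀX = [[15.5987, 9.2183]; [9.2183, 6]], rhs = [36.7911, 22.4289]ᵀ  (here Σln h = 9.2183, Σ(ln h)² = 15.5987, Σln P = 22.4289, Σln h·ln P = 36.7911).
Slope k = (n·Σln h·ln P − Σln h·Σln P)/(n·Σ(ln h)² − (Σln h)²) = (6·36.7911 − 9.2183·22.4289)/8.6152 = 1.62392; ln C = (Σln P − k·Σln h)/n = 1.24318, so C = exp(1.24318) = 3.46662.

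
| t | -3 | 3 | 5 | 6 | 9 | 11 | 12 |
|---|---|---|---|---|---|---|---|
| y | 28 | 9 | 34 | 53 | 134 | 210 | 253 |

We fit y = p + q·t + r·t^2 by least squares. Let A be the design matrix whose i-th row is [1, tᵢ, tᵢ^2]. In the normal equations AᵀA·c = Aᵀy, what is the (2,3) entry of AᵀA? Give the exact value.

Row 2 ↔ basis t, column 3 ↔ basis t^2, so (AᵀA)_{2,3} = Σᵢ (t)·(t^2) = (-3)·(9) + (3)·(9) + (5)·(25) + (6)·(36) + (9)·(81) + (11)·(121) + (12)·(144) = 4129.

4129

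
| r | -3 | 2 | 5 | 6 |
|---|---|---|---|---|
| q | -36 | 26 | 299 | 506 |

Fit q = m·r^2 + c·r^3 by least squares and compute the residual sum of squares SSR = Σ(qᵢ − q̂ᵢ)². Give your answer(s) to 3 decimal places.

SSR = 7.346

Forming XᵀX = [[2018, 10690]; [10690, 63074]] and Xᵀq = [25471, 147851]ᵀ gives XᵀX·[m, c]ᵀ = Xᵀq.
Determinant 2018·63074 − 10690² = 13007232.
m = (25471·63074 − 10690·147851)/13007232 = 361537/180656; c = (2018·147851 − 10690·25471)/13007232 = 362199/180656.
Residuals: 783/6452, 88329/45164, -74289/45164, 40405/45164; SSR = 331757/45164.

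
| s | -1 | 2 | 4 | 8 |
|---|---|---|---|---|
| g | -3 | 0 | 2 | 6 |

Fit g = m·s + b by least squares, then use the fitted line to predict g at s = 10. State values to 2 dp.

ĝ = 8.00

MᵀM·[m, b]ᵀ = Mᵀg reads: 85·m + 13·b = 59;  13·m + 4·b = 5.
Eliminating b: 4·(row 1) − 13·(row 2) gives 171·m = 4·59 − 13·5 = 171, so m = 1.
Then b = (5 − 13·1)/4 = -2.
At s = 10: ĝ = (1)·(10) + (-2)·(1) = 8.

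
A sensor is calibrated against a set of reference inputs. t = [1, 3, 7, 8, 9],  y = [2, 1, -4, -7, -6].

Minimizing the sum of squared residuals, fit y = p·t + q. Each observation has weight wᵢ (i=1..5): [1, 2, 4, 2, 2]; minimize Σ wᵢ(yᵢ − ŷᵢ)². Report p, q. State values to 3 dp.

From the data, Σwᵢ·t·t = 505, Σwᵢ·t = 69, Σwᵢ·1 = 11.
And Σwᵢ·t·y = -324, Σwᵢ·y = -38.
Normal equations: [[505, 69]; [69, 11]]·[p, q]ᵀ = [-324, -38]ᵀ.
Eliminating q: 11·(row 1) − 69·(row 2) gives 794·p = 11·(-324) − 69·(-38) = -942, so p = -471/397.
Then q = ((-38) − 69·(-471/397))/11 = 1583/397.

p = -1.186, q = 3.987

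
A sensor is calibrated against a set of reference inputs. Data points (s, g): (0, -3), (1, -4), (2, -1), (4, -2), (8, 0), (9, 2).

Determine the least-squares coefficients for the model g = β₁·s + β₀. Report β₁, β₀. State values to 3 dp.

β₁ = 0.514, β₀ = -3.390

Sums needed: Σs·s = 166, Σs = 24, Σ1 = 6.
Right-hand side: Σs·g = 4, Σg = -8.
So MᵀM·[β₁, β₀]ᵀ = Mᵀg: [[166, 24]; [24, 6]]·[β₁, β₀]ᵀ = [4, -8]ᵀ.
Determinant 166·6 − 24² = 420.
β₁ = (4·6 − 24·(-8))/420 = 18/35; β₀ = (166·(-8) − 24·4)/420 = -356/105.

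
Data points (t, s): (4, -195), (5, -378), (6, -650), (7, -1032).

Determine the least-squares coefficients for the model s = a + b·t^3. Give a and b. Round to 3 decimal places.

Setting ∂/∂a … = 0 gives: 4·a + 748·b = -2255;  748·a + 184026·b = -554106.
det = 4·184026 − 748² = 176600.
a = ((-2255)·184026 − 748·(-554106))/176600 = -253671/88300; b = (4·(-554106) − 748·(-2255))/176600 = -132421/44150.

a = -2.873, b = -2.999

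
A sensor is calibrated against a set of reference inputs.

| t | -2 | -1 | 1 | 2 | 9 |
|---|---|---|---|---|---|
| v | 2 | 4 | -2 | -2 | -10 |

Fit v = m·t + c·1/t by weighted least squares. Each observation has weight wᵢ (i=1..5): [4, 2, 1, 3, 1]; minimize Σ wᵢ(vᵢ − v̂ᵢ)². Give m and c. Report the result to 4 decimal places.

Forming MᵀWM = [[112, 11]; [11, 1543/324]] and MᵀWv = [-128, -163/9]ᵀ gives MᵀWM·[m, c]ᵀ = MᵀWv.
Eliminating c: (1543/324)·(row 1) − 11·(row 2) gives (33403/81)·m = (1543/324)·(-128) − 11·(-163/9) = -33239/81, so m = -33239/33403.
Then c = ((-163/9) − 11·(-33239/33403))/(1543/324) = -50256/33403.

m = -0.9951, c = -1.5045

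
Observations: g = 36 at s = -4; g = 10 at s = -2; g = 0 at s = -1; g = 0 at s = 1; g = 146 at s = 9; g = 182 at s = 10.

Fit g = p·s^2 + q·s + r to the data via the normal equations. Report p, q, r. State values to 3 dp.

p = 1.978, q = -1.416, r = -1.513

Setting ∂/∂p … = 0 gives: 16835·p + 1657·q + 203·r = 30642;  1657·p + 203·q + 13·r = 2970;  203·p + 13·q + 6·r = 374.
Row-reducing yields p = 258143/130520, q = -184881/130520, r = -49379/32630.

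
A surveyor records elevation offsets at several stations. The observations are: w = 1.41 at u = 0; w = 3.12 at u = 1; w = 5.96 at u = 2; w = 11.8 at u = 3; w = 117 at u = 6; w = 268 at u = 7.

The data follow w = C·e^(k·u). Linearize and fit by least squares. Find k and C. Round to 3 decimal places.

k = 0.744, C = 1.386

Taking logs, ln w = k·u + ln C, so regress ln w on u.
Σu = 19.0000, Σ(u)² = 99.0000, Σln w = 16.0878, Σu·ln w = 79.8222.
Normal system: [[99.0000, 19.0000]; [19.0000, 6]]·[k, ln C]ᵀ = [79.8222, 16.0878]ᵀ.
Solving (det = 233.0000): k = 0.74363, ln C = 0.32646, so C = exp(0.32646) = 1.38605.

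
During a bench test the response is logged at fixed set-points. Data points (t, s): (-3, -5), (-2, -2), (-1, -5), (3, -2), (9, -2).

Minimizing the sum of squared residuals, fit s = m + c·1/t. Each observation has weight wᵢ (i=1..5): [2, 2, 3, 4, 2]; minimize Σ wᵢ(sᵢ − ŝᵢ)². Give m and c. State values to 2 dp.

Setting ∂/∂m … = 0 gives: 13·m + (-28/9)·c = -41;  (-28/9)·m + (679/162)·c = 155/9.
Eliminating c: (679/162)·(row 1) − (-28/9)·(row 2) gives (7259/162)·m = (679/162)·(-41) − (-28/9)·(155/9) = -19159/162, so m = -161/61.
Then c = ((155/9) − (-28/9)·(-161/61))/(679/162) = 918/427.

m = -2.64, c = 2.15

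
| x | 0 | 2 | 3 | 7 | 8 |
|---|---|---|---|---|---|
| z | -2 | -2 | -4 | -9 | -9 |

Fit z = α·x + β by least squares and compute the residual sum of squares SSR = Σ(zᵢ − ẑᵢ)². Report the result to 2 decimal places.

Compute the Gram sums: Σx·x = 126, Σx = 20, Σ1 = 5.
For Mᵀz: Σx·z = -151, Σz = -26.
Eliminating β: 5·(row 1) − 20·(row 2) gives 230·α = 5·(-151) − 20·(-26) = -235, so α = -47/46.
Then β = ((-26) − 20·(-47/46))/5 = -128/115.
Residuals: -102/115, 133/115, 41/230, -169/230, 33/115; SSR = 639/230.

SSR = 2.78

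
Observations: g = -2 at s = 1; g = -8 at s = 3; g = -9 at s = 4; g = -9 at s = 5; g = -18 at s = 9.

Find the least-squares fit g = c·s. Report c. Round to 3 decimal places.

With design matrix X, XᵀX = [[132]] and Xᵀg = [-269]ᵀ.
Hence c = -269 / 132 ≈ -2.03788.

c = -2.038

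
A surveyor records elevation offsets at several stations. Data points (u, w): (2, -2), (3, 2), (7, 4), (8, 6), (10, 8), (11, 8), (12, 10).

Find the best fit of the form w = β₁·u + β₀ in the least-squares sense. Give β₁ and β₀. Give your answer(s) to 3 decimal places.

From the data, Σu·u = 491, Σu = 53, Σ1 = 7.
For Aᵀw: Σu·w = 366, Σw = 36.
Normal equations: [[491, 53]; [53, 7]]·[β₁, β₀]ᵀ = [366, 36]ᵀ.
det = 491·7 − 53² = 628.
β₁ = (366·7 − 53·36)/628 = 327/314; β₀ = (491·36 − 53·366)/628 = -861/314.

β₁ = 1.041, β₀ = -2.742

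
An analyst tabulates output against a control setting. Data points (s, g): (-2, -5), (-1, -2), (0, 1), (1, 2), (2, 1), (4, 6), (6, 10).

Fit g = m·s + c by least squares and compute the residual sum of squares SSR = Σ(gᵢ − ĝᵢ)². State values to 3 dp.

With design matrix A, AᵀA = [[62, 10]; [10, 7]] and Aᵀg = [100, 13]ᵀ.
Δ = 62·7 − 10² = 334.
m = (100·7 − 10·13)/334 = 285/167; c = (62·13 − 10·100)/334 = -97/167.
Residuals: -168/167, 48/167, 264/167, 146/167, -306/167, -41/167, 57/167; SSR = 1318/167.

SSR = 7.892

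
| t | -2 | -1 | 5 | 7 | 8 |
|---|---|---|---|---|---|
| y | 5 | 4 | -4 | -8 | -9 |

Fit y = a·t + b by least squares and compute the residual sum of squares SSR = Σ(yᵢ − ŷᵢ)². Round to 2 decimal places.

The normal equations are: 143·a + 17·b = -162;  17·a + 5·b = -12.
(Σt·t = 143, Σt = 17, Σ1 = 5, Σt·y = -162, Σy = -12.)
Eliminating b: 5·(row 1) − 17·(row 2) gives 426·a = 5·(-162) − 17·(-12) = -606, so a = -101/71.
Then b = ((-12) − 17·(-101/71))/5 = 173/71.
Residuals: -20/71, 10/71, 48/71, -34/71, -4/71; SSR = 56/71.

SSR = 0.79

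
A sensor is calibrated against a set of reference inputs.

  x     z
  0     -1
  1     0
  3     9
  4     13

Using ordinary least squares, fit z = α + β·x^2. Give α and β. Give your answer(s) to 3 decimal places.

α = -0.615, β = 0.902

Sums needed: Σ1 = 4, Σx^2 = 26, Σx^2·x^2 = 338.
Right-hand side: Σz = 21, Σx^2·z = 289.
Eliminating β: 338·(row 1) − 26·(row 2) gives 676·α = 338·21 − 26·289 = -416, so α = -8/13.
Then β = (289 − 26·(-8/13))/338 = 305/338.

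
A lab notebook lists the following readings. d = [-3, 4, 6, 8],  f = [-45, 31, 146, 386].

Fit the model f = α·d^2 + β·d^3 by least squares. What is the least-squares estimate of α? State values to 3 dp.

α = -1.998

From the data, Σd^2·d^2 = 5729, Σd^2·d^3 = 41325, Σd^3·d^3 = 313625.
For Mᵀf: Σd^2·f = 30051, Σd^3·f = 232367.
MᵀM·[α, β]ᵀ = Mᵀf becomes [[5729, 41325]; [41325, 313625]]·[α, β]ᵀ = [30051, 232367]ᵀ.
Eliminating β: 313625·(row 1) − 41325·(row 2) gives 89002000·α = 313625·30051 − 41325·232367 = -177821400, so α = -889107/445010.
Then β = (232367 − 41325·(-889107/445010))/313625 = 11171621/11125250.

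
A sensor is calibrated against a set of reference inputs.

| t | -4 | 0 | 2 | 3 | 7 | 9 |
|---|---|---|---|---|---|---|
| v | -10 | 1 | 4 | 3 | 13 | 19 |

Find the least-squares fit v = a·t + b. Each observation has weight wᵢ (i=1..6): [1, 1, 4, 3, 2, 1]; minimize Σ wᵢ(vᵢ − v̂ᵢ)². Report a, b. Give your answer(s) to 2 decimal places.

a = 2.07, b = -1.12

Normal-equation sums: Σwᵢ·t·t = 238, Σwᵢ·t = 36, Σwᵢ·1 = 12.
Right-hand side: Σwᵢ·t·v = 452, Σwᵢ·v = 61.
So AᵀWA·[a, b]ᵀ = AᵀWv: [[238, 36]; [36, 12]]·[a, b]ᵀ = [452, 61]ᵀ.
Eliminating b: 12·(row 1) − 36·(row 2) gives 1560·a = 12·452 − 36·61 = 3228, so a = 269/130.
Then b = (61 − 36·(269/130))/12 = -877/780.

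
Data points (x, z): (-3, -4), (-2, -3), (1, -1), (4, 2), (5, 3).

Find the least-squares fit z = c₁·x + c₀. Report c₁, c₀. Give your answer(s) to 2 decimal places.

c₁ = 0.86, c₀ = -1.46

Normal-equation sums: Σx·x = 55, Σx = 5, Σ1 = 5.
Moment sums: Σx·z = 40, Σz = -3.
AᵀA·[c₁, c₀]ᵀ = Aᵀz becomes [[55, 5]; [5, 5]]·[c₁, c₀]ᵀ = [40, -3]ᵀ.
det = 55·5 − 5² = 250.
c₁ = (40·5 − 5·(-3))/250 = 43/50; c₀ = (55·(-3) − 5·40)/250 = -73/50.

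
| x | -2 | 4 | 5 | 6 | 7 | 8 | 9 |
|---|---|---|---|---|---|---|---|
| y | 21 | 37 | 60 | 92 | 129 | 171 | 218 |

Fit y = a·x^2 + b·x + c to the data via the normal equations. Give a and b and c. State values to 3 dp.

The normal equations are: 15251·a + 1981·b + 275·c = 40411;  1981·a + 275·b + 37·c = 5191;  275·a + 37·b + 7·c = 728.
Solving the 3×3 system (Gaussian elimination) gives a = 100535/32844, b = -56123/16422, c = 19829/10948.

a = 3.061, b = -3.418, c = 1.811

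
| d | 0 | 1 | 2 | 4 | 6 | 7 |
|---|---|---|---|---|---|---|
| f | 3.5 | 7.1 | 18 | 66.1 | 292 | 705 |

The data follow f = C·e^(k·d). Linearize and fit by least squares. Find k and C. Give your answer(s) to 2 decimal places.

k = 0.75, C = 3.54

Linearized form: ln f = k·d + ln C. From the 6 transformed points,
Σd = 20.0000, Σ(d)² = 106.0000, Σln f = 22.5293, Σd·ln f = 104.4734.
Normal system: [[106.0000, 20.0000]; [20.0000, 6]]·[k, ln C]ᵀ = [104.4734, 22.5293]ᵀ.
Slope k = (n·Σd·ln f − Σd·Σln f)/(n·Σ(d)² − (Σd)²) = (6·104.4734 − 20.0000·22.5293)/236.0000 = 0.74684; ln C = (Σln f − k·Σd)/n = 1.26544, so C = exp(1.26544) = 3.54463.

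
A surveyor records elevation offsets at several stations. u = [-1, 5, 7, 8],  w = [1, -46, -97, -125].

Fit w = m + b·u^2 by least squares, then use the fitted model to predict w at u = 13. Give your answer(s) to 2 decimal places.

With design matrix M, MᵀM = [[4, 139]; [139, 7123]] and Mᵀw = [-267, -13902]ᵀ.
det = 4·7123 − 139² = 9171.
m = ((-267)·7123 − 139·(-13902))/9171 = 3393/1019; b = (4·(-13902) − 139·(-267))/9171 = -2055/1019.
At u = 13: ŵ = (3393/1019)·(1) + (-2055/1019)·(169) = -343902/1019.

ŵ = -337.49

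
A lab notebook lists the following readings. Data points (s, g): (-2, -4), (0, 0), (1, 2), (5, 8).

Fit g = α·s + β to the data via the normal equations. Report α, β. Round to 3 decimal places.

The normal equations are: 30·α + 4·β = 50;  4·α + 4·β = 6.
(Σs·s = 30, Σs = 4, Σ1 = 4, Σs·g = 50, Σg = 6.)
Δ = 30·4 − 4² = 104.
α = (50·4 − 4·6)/104 = 22/13; β = (30·6 − 4·50)/104 = -5/26.

α = 1.692, β = -0.192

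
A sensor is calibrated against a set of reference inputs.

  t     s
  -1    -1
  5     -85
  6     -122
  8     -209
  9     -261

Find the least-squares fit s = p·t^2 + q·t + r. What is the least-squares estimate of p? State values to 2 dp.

p = -2.97

The normal system MᵀM·[p, q, r]ᵀ = Mᵀs is [[12579, 1581, 207]; [1581, 207, 27]; [207, 27, 5]]·[p, q, r]ᵀ = [-41035, -5177, -678]ᵀ.
Row-reducing yields p = -76157/25674, q = -59489/25674, r = -1209/4279.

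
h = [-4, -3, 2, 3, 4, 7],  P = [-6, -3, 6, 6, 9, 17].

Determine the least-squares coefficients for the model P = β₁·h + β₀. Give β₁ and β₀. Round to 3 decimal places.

β₁ = 1.950, β₀ = 1.909

With design matrix X, XᵀX = [[103, 9]; [9, 6]] and XᵀP = [218, 29]ᵀ.
Determinant 103·6 − 9² = 537.
β₁ = (218·6 − 9·29)/537 = 349/179; β₀ = (103·29 − 9·218)/537 = 1025/537.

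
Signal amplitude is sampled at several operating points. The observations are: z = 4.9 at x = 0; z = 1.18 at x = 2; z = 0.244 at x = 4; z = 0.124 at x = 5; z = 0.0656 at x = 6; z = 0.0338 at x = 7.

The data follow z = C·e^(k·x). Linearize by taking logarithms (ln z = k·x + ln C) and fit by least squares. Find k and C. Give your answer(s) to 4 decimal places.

Linearized form: ln z = k·x + ln C. From the 6 transformed points,
Σx = 24.0000, Σ(x)² = 130.0000, Σln z = -7.8548, Σx·ln z = -55.8048.
Equations: 130.0000·k + 24.0000·ln C = -55.8048;  24.0000·k + 6·ln C = -7.8548.
Slope k = (n·Σx·ln z − Σx·Σln z)/(n·Σ(x)² − (Σx)²) = (6·-55.8048 − 24.0000·-7.8548)/204.0000 = -0.71723; ln C = (Σln z − k·Σx)/n = 1.55977, so C = exp(1.55977) = 4.75774.

k = -0.7172, C = 4.7577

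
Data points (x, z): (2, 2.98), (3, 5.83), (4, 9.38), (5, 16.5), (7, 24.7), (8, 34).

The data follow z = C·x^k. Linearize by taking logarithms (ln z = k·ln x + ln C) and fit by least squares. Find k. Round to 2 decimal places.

k = 1.75

With ln zᵢ as the transformed response and ln xᵢ as the regressor:
Sums: Σln x = 8.8128, Σ(ln x)² = 14.3101, Σln z = 14.6300, Σln x·ln z = 23.8819.
Normal system: [[14.3101, 8.8128]; [8.8128, 6]]·[k, ln C]ᵀ = [23.8819, 14.6300]ᵀ.
Solving (det = 8.1947): k = 1.75226, ln C = -0.13539.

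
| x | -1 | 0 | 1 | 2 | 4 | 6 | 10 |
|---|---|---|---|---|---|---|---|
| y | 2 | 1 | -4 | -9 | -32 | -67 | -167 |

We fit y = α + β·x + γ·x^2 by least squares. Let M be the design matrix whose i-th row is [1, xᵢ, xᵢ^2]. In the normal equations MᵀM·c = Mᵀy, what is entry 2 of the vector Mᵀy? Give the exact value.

Entry 2 ↔ basis x, so (Mᵀy)_{2} = Σᵢ (x)·yᵢ = (-1)·(2) + (0)·(1) + (1)·(-4) + (2)·(-9) + (4)·(-32) + (6)·(-67) + (10)·(-167) = -2224.

-2224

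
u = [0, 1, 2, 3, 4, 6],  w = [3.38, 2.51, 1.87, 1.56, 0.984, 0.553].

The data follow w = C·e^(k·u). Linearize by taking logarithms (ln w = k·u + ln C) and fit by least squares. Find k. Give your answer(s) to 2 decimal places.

Taking logs, ln w = k·u + ln C, so regress ln w on u.
Σu = 16.0000, Σ(u)² = 66.0000, Σln w = 2.6003, Σu·ln w = -0.1127.
Equations: 66.0000·k + 16.0000·ln C = -0.1127;  16.0000·k + 6·ln C = 2.6003.
Slope k = (n·Σu·ln w − Σu·Σln w)/(n·Σ(u)² − (Σu)²) = (6·-0.1127 − 16.0000·2.6003)/140.0000 = -0.30200; ln C = (Σln w − k·Σu)/n = 1.23871.

k = -0.30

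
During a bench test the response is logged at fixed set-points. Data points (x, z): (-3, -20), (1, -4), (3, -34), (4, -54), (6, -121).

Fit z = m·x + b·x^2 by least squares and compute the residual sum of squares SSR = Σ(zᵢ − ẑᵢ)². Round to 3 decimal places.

SSR = 7.743

Normal-equation sums: Σx·x = 71, Σx·x^2 = 281, Σx^2·x^2 = 1715.
For Mᵀz: Σx·z = -988, Σx^2·z = -5710.
Normal equations: [[71, 281]; [281, 1715]]·[m, b]ᵀ = [-988, -5710]ᵀ.
Eliminating b: 1715·(row 1) − 281·(row 2) gives 42804·m = 1715·(-988) − 281·(-5710) = -89910, so m = -4995/2378.
Then b = ((-5710) − 281·(-4995/2378))/1715 = -7099/2378.
Residuals: 673/1189, 1291/1189, -988/1189, 2576/1189, -38/41; SSR = 9206/1189.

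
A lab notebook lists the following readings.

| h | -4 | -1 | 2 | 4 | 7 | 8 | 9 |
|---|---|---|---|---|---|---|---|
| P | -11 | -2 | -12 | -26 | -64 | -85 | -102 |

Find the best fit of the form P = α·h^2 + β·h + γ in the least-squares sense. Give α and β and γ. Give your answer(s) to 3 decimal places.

The normal equations are: 13587·α + 1591·β + 231·γ = -17480;  1591·α + 231·β + 25·γ = -2128;  231·α + 25·β + 7·γ = -302.
Solving the 3×3 system (Gaussian elimination) gives α = -456713/452249, β = -125767/64607, γ = -1295610/452249.

α = -1.010, β = -1.947, γ = -2.865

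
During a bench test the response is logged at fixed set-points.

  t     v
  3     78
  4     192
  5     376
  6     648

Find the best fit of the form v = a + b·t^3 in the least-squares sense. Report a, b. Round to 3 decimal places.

a = -1.873, b = 3.013

The normal equations are: 4·a + 432·b = 1294;  432·a + 67106·b = 201362.
(Σ1 = 4, Σt^3 = 432, Σt^3·t^3 = 67106, Σv = 1294, Σt^3·v = 201362.)
Determinant 4·67106 − 432² = 81800.
a = (1294·67106 − 432·201362)/81800 = -7661/4090; b = (4·201362 − 432·1294)/81800 = 6161/2045.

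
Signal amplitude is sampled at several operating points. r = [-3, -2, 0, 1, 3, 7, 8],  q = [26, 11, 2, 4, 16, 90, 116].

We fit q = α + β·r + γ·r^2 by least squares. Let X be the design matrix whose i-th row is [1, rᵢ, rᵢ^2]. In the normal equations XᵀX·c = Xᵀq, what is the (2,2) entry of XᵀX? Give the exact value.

136

Row 2 ↔ basis r, column 2 ↔ basis r, so (XᵀX)_{2,2} = Σᵢ (r)·(r) = (-3)·(-3) + (-2)·(-2) + (0)·(0) + (1)·(1) + (3)·(3) + (7)·(7) + (8)·(8) = 136.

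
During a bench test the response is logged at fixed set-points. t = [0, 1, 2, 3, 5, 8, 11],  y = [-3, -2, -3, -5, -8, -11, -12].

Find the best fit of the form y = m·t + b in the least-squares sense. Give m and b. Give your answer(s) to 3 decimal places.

m = -0.990, b = -2.045

MᵀM·[m, b]ᵀ = Mᵀy reads: 224·m + 30·b = -283;  30·m + 7·b = -44.
Eliminating b: 7·(row 1) − 30·(row 2) gives 668·m = 7·(-283) − 30·(-44) = -661, so m = -661/668.
Then b = ((-44) − 30·(-661/668))/7 = -683/334.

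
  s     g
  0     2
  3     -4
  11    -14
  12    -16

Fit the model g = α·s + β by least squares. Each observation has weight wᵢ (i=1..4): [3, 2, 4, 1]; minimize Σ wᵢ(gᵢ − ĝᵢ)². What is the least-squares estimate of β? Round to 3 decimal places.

β = 1.445

Setting ∂/∂α … = 0 gives: 646·α + 62·β = -832;  62·α + 10·β = -74.
Eliminating β: 10·(row 1) − 62·(row 2) gives 2616·α = 10·(-832) − 62·(-74) = -3732, so α = -311/218.
Then β = ((-74) − 62·(-311/218))/10 = 315/218.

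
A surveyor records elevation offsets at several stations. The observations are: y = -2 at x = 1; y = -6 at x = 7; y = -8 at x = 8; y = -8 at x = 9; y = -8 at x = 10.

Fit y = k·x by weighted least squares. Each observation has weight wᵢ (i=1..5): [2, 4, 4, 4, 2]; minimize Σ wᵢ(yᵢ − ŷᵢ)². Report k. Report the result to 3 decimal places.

k = -0.896

Normal-equation sums: Σwᵢ·x·x = 978.
And Σwᵢ·x·y = -876.
k = (-876)/978 = -0.895706.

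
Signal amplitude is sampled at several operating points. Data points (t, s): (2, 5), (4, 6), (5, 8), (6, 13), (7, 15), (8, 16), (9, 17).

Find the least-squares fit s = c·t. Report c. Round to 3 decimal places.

c = 1.956

Compute the Gram sums: Σt·t = 275.
Right-hand side: Σt·s = 538.
Normal equations: [[275]]·[c]ᵀ = [538]ᵀ.
Hence c = 538 / 275 ≈ 1.95636.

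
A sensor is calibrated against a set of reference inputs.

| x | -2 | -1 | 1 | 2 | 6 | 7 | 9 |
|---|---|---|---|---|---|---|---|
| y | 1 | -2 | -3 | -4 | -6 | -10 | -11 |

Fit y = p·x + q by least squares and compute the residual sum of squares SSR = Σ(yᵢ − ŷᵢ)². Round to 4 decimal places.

SSR = 6.8503

MᵀM·[p, q]ᵀ = Mᵀy reads: 176·p + 22·q = -216;  22·p + 7·q = -35.
Determinant 176·7 − 22² = 748.
p = ((-216)·7 − 22·(-35))/748 = -371/374; q = (176·(-35) − 22·(-216))/748 = -32/17.
Residuals: 168/187, -415/374, -47/374, -25/187, 343/187, -439/374, -71/374; SSR = 1281/187.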